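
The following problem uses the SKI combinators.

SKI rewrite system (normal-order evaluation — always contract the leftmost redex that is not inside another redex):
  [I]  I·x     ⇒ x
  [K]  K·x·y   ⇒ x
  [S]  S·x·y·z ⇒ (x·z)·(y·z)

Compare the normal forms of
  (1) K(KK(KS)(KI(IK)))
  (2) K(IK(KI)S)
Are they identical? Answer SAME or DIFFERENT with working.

Answer: SAME — A ⇓ K(KI), B ⇓ K(KI)

Reduction:
Term A:
  start: K(KK(KS)(KI(IK)))
  step 1: K(K(KI(IK)))
  step 2: K(KI)

Term B:
  start: K(IK(KI)S)
  step 1: K(K(KI)S)
  step 2: K(KI)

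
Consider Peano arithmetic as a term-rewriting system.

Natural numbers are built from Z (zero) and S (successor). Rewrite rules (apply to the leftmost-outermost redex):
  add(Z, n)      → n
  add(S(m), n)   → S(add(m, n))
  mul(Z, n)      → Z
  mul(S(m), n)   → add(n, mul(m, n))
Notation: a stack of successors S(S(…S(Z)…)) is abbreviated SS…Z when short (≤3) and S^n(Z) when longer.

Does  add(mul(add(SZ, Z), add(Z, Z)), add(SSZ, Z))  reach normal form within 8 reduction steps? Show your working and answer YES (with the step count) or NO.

Answer: NO — after 8 steps the term is S(add(SZ, Z)), not yet normal

Working:
  start: add(mul(add(SZ, Z), add(Z, Z)), add(SSZ, Z))
  →1  add(mul(S(add(Z, Z)), add(Z, Z)), add(SSZ, Z))
  →2  add(add(add(Z, Z), mul(add(Z, Z), add(Z, Z))), add(SSZ, Z))
  →3  add(add(Z, mul(add(Z, Z), add(Z, Z))), add(SSZ, Z))
  →4  add(mul(add(Z, Z), add(Z, Z)), add(SSZ, Z))
  →5  add(mul(Z, add(Z, Z)), add(SSZ, Z))
  →6  add(Z, add(SSZ, Z))
  →7  add(SSZ, Z)
  →8  S(add(SZ, Z))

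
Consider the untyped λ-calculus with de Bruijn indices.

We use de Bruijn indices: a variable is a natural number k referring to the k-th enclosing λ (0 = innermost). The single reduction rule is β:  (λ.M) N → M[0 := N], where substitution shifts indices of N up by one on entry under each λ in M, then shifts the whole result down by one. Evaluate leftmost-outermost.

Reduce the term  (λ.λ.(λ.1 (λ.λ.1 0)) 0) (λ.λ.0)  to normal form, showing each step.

Answer: normal form = λ.0 (λ.λ.1 0)  (in 2 steps)

Derivation:
  start: (λ.λ.(λ.1 (λ.λ.1 0)) 0) (λ.λ.0)
  →1  λ.(λ.1 (λ.λ.1 0)) 0
  →2  λ.0 (λ.λ.1 0)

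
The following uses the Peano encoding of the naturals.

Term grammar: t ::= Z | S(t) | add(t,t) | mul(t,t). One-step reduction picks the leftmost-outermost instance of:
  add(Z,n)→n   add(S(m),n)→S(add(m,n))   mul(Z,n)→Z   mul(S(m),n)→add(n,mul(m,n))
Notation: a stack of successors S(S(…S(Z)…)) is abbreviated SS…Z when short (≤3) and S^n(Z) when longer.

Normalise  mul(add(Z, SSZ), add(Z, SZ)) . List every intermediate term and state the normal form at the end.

Answer: normal form = SSZ  (in 10 steps)

Reduction:
  start: mul(add(Z, SSZ), add(Z, SZ))
  [1] mul(SSZ, add(Z, SZ))
  [2] add(add(Z, SZ), mul(SZ, add(Z, SZ)))
  [3] add(SZ, mul(SZ, add(Z, SZ)))
  [4] S(add(Z, mul(SZ, add(Z, SZ))))
  [5] S(mul(SZ, add(Z, SZ)))
  [6] S(add(add(Z, SZ), mul(Z, add(Z, SZ))))
  [7] S(add(SZ, mul(Z, add(Z, SZ))))
  [8] S(S(add(Z, mul(Z, add(Z, SZ)))))
  [9] S(S(mul(Z, add(Z, SZ))))
  [10] SSZ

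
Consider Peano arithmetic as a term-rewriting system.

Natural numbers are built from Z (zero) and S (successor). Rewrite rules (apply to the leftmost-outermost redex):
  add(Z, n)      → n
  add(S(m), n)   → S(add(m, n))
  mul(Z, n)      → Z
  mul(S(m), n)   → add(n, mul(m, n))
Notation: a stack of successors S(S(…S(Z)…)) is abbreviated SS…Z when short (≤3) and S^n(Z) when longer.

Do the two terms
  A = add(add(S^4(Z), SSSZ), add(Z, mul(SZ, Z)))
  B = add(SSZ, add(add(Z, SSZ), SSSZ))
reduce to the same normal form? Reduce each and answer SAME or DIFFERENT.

Term A:
  start: add(add(S^4(Z), SSSZ), add(Z, mul(SZ, Z)))
  step 1: add(S(add(SSSZ, SSSZ)), add(Z, mul(SZ, Z)))
  step 2: S(add(add(SSSZ, SSSZ), add(Z, mul(SZ, Z))))
  step 3: S(add(S(add(SSZ, SSSZ)), add(Z, mul(SZ, Z))))
  step 4: S(S(add(add(SSZ, SSSZ), add(Z, mul(SZ, Z)))))
  step 5: S(S(add(S(add(SZ, SSSZ)), add(Z, mul(SZ, Z)))))
  step 6: S(S(S(add(add(SZ, SSSZ), add(Z, mul(SZ, Z))))))
  step 7: S(S(S(add(S(add(Z, SSSZ)), add(Z, mul(SZ, Z))))))
  step 8: S(S(S(S(add(add(Z, SSSZ), add(Z, mul(SZ, Z)))))))
  step 9: S(S(S(S(add(SSSZ, add(Z, mul(SZ, Z)))))))
  step 10: S(S(S(S(S(add(SSZ, add(Z, mul(SZ, Z))))))))
  step 11: S(S(S(S(S(S(add(SZ, add(Z, mul(SZ, Z)))))))))
  step 12: S(S(S(S(S(S(S(add(Z, add(Z, mul(SZ, Z))))))))))
  step 13: S(S(S(S(S(S(S(add(Z, mul(SZ, Z)))))))))
  step 14: S(S(S(S(S(S(S(mul(SZ, Z))))))))
  step 15: S(S(S(S(S(S(S(add(Z, mul(Z, Z)))))))))
  step 16: S(S(S(S(S(S(S(mul(Z, Z))))))))
  step 17: S^7(Z)

Term B:
  start: add(SSZ, add(add(Z, SSZ), SSSZ))
  step 1: S(add(SZ, add(add(Z, SSZ), SSSZ)))
  step 2: S(S(add(Z, add(add(Z, SSZ), SSSZ))))
  step 3: S(S(add(add(Z, SSZ), SSSZ)))
  step 4: S(S(add(SSZ, SSSZ)))
  step 5: S(S(S(add(SZ, SSSZ))))
  step 6: S(S(S(S(add(Z, SSSZ)))))
  step 7: S^7(Z)

Answer: SAME — A ⇓ S^7(Z), B ⇓ S^7(Z)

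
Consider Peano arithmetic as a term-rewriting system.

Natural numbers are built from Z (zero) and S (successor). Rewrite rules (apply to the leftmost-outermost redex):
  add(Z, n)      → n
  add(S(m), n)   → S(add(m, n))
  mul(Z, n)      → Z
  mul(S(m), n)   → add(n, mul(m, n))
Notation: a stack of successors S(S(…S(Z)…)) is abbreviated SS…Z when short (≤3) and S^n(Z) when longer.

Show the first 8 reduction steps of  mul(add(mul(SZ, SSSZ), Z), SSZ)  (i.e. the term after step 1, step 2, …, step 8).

  start: mul(add(mul(SZ, SSSZ), Z), SSZ)
  →1  mul(add(add(SSSZ, mul(Z, SSSZ)), Z), SSZ)
  →2  mul(add(S(add(SSZ, mul(Z, SSSZ))), Z), SSZ)
  →3  mul(S(add(add(SSZ, mul(Z, SSSZ)), Z)), SSZ)
  →4  add(SSZ, mul(add(add(SSZ, mul(Z, SSSZ)), Z), SSZ))
  →5  S(add(SZ, mul(add(add(SSZ, mul(Z, SSSZ)), Z), SSZ)))
  →6  S(S(add(Z, mul(add(add(SSZ, mul(Z, SSSZ)), Z), SSZ))))
  →7  S(S(mul(add(add(SSZ, mul(Z, SSSZ)), Z), SSZ)))
  →8  S(S(mul(add(S(add(SZ, mul(Z, SSSZ))), Z), SSZ)))

Answer: after 8 steps: S(S(mul(add(S(add(SZ, mul(Z, SSSZ))), Z), SSZ)))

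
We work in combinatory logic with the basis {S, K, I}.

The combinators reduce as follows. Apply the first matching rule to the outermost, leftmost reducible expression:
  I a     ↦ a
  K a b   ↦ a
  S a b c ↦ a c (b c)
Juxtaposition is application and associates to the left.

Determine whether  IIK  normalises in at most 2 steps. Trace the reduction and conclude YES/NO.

  start: IIK
  step 1: IK
  step 2: K

Answer: YES — reaches normal form K in 2 ≤ 2 steps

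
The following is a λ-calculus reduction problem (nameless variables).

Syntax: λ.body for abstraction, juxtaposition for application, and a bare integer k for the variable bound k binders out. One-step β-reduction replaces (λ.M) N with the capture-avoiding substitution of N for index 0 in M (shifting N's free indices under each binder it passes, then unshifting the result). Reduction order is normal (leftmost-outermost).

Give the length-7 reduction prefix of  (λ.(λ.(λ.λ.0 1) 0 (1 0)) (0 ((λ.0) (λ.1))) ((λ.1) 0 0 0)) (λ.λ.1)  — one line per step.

  start: (λ.(λ.(λ.λ.0 1) 0 (1 0)) (0 ((λ.0) (λ.1))) ((λ.1) 0 0 0)) (λ.λ.1)
  step 1: (λ.(λ.λ.0 1) 0 ((λ.λ.1) 0)) ((λ.λ.1) ((λ.0) (λ.λ.λ.1))) ((λ.λ.λ.1) (λ.λ.1) (λ.λ.1) (λ.λ.1))
  step 2: (λ.λ.0 1) ((λ.λ.1) ((λ.0) (λ.λ.λ.1))) ((λ.λ.1) ((λ.λ.1) ((λ.0) (λ.λ.λ.1)))) ((λ.λ.λ.1) (λ.λ.1) (λ.λ.1) (λ.λ.1))
  step 3: (λ.0 ((λ.λ.1) ((λ.0) (λ.λ.λ.1)))) ((λ.λ.1) ((λ.λ.1) ((λ.0) (λ.λ.λ.1)))) ((λ.λ.λ.1) (λ.λ.1) (λ.λ.1) (λ.λ.1))
  step 4: (λ.λ.1) ((λ.λ.1) ((λ.0) (λ.λ.λ.1))) ((λ.λ.1) ((λ.0) (λ.λ.λ.1))) ((λ.λ.λ.1) (λ.λ.1) (λ.λ.1) (λ.λ.1))
  step 5: (λ.(λ.λ.1) ((λ.0) (λ.λ.λ.1))) ((λ.λ.1) ((λ.0) (λ.λ.λ.1))) ((λ.λ.λ.1) (λ.λ.1) (λ.λ.1) (λ.λ.1))
  step 6: (λ.λ.1) ((λ.0) (λ.λ.λ.1)) ((λ.λ.λ.1) (λ.λ.1) (λ.λ.1) (λ.λ.1))
  step 7: (λ.(λ.0) (λ.λ.λ.1)) ((λ.λ.λ.1) (λ.λ.1) (λ.λ.1) (λ.λ.1))

Answer: after 7 steps: (λ.(λ.0) (λ.λ.λ.1)) ((λ.λ.λ.1) (λ.λ.1) (λ.λ.1) (λ.λ.1))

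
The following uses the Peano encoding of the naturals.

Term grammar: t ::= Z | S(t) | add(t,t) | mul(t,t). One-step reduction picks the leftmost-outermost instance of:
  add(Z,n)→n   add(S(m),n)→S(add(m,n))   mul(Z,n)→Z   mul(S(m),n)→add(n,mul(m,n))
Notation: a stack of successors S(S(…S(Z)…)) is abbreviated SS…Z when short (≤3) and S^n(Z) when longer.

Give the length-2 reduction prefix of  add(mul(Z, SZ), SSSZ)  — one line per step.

  start: add(mul(Z, SZ), SSSZ)
  →1  add(Z, SSSZ)
  →2  SSSZ

Answer: after 2 steps: SSSZ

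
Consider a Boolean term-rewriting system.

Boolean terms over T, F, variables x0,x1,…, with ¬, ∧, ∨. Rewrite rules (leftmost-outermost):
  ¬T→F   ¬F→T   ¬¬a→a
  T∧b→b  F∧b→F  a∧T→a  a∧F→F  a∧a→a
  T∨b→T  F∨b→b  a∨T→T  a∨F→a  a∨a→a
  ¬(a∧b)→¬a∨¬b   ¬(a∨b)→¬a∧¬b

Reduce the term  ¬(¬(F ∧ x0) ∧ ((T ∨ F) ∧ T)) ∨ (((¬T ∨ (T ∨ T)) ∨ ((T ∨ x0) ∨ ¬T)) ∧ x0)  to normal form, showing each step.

Answer: normal form = x0  (in 16 steps)

Derivation:
  start: ¬(¬(F ∧ x0) ∧ ((T ∨ F) ∧ T)) ∨ (((¬T ∨ (T ∨ T)) ∨ ((T ∨ x0) ∨ ¬T)) ∧ x0)
  →1  (¬¬(F ∧ x0) ∨ ¬((T ∨ F) ∧ T)) ∨ (((¬T ∨ (T ∨ T)) ∨ ((T ∨ x0) ∨ ¬T)) ∧ x0)
  →2  ((F ∧ x0) ∨ ¬((T ∨ F) ∧ T)) ∨ (((¬T ∨ (T ∨ T)) ∨ ((T ∨ x0) ∨ ¬T)) ∧ x0)
  →3  (F ∨ ¬((T ∨ F) ∧ T)) ∨ (((¬T ∨ (T ∨ T)) ∨ ((T ∨ x0) ∨ ¬T)) ∧ x0)
  →4  ¬((T ∨ F) ∧ T) ∨ (((¬T ∨ (T ∨ T)) ∨ ((T ∨ x0) ∨ ¬T)) ∧ x0)
  →5  (¬(T ∨ F) ∨ ¬T) ∨ (((¬T ∨ (T ∨ T)) ∨ ((T ∨ x0) ∨ ¬T)) ∧ x0)
  →6  ((¬T ∧ ¬F) ∨ ¬T) ∨ (((¬T ∨ (T ∨ T)) ∨ ((T ∨ x0) ∨ ¬T)) ∧ x0)
  →7  ((F ∧ ¬F) ∨ ¬T) ∨ (((¬T ∨ (T ∨ T)) ∨ ((T ∨ x0) ∨ ¬T)) ∧ x0)
  →8  (F ∨ ¬T) ∨ (((¬T ∨ (T ∨ T)) ∨ ((T ∨ x0) ∨ ¬T)) ∧ x0)
  →9  ¬T ∨ (((¬T ∨ (T ∨ T)) ∨ ((T ∨ x0) ∨ ¬T)) ∧ x0)
  →10  F ∨ (((¬T ∨ (T ∨ T)) ∨ ((T ∨ x0) ∨ ¬T)) ∧ x0)
  →11  ((¬T ∨ (T ∨ T)) ∨ ((T ∨ x0) ∨ ¬T)) ∧ x0
  →12  ((F ∨ (T ∨ T)) ∨ ((T ∨ x0) ∨ ¬T)) ∧ x0
  →13  ((T ∨ T) ∨ ((T ∨ x0) ∨ ¬T)) ∧ x0
  →14  (T ∨ ((T ∨ x0) ∨ ¬T)) ∧ x0
  →15  T ∧ x0
  →16  x0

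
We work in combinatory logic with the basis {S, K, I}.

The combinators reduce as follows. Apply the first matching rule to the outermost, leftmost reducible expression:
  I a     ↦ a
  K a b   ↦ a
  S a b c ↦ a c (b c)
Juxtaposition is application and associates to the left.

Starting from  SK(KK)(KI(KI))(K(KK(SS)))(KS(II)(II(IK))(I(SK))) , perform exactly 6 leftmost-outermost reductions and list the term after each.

  start: SK(KK)(KI(KI))(K(KK(SS)))(KS(II)(II(IK))(I(SK)))
  [1] K(KI(KI))(KK(KI(KI)))(K(KK(SS)))(KS(II)(II(IK))(I(SK)))
  [2] KI(KI)(K(KK(SS)))(KS(II)(II(IK))(I(SK)))
  [3] I(K(KK(SS)))(KS(II)(II(IK))(I(SK)))
  [4] K(KK(SS))(KS(II)(II(IK))(I(SK)))
  [5] KK(SS)
  [6] K

Answer: after 6 steps: K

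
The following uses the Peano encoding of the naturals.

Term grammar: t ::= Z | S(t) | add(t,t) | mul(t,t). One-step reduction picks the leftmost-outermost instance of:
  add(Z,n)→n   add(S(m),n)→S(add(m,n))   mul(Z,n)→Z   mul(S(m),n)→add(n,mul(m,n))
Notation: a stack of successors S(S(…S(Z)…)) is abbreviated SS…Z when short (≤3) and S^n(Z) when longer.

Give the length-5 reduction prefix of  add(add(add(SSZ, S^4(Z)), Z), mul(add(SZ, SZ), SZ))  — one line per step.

  start: add(add(add(SSZ, S^4(Z)), Z), mul(add(SZ, SZ), SZ))
  →1  add(add(S(add(SZ, S^4(Z))), Z), mul(add(SZ, SZ), SZ))
  →2  add(S(add(add(SZ, S^4(Z)), Z)), mul(add(SZ, SZ), SZ))
  →3  S(add(add(add(SZ, S^4(Z)), Z), mul(add(SZ, SZ), SZ)))
  →4  S(add(add(S(add(Z, S^4(Z))), Z), mul(add(SZ, SZ), SZ)))
  →5  S(add(S(add(add(Z, S^4(Z)), Z)), mul(add(SZ, SZ), SZ)))

Answer: after 5 steps: S(add(S(add(add(Z, S^4(Z)), Z)), mul(add(SZ, SZ), SZ)))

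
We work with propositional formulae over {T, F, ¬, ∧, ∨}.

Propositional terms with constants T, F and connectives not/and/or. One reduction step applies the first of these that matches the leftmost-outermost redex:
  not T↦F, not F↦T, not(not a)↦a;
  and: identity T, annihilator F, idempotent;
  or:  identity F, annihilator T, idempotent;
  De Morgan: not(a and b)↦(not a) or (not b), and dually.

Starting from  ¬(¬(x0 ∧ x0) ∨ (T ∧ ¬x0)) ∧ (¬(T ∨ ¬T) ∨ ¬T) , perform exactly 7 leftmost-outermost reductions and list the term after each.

  start: ¬(¬(x0 ∧ x0) ∨ (T ∧ ¬x0)) ∧ (¬(T ∨ ¬T) ∨ ¬T)
  [1] (¬¬(x0 ∧ x0) ∧ ¬(T ∧ ¬x0)) ∧ (¬(T ∨ ¬T) ∨ ¬T)
  [2] ((x0 ∧ x0) ∧ ¬(T ∧ ¬x0)) ∧ (¬(T ∨ ¬T) ∨ ¬T)
  [3] (x0 ∧ ¬(T ∧ ¬x0)) ∧ (¬(T ∨ ¬T) ∨ ¬T)
  [4] (x0 ∧ (¬T ∨ ¬¬x0)) ∧ (¬(T ∨ ¬T) ∨ ¬T)
  [5] (x0 ∧ (F ∨ ¬¬x0)) ∧ (¬(T ∨ ¬T) ∨ ¬T)
  [6] (x0 ∧ ¬¬x0) ∧ (¬(T ∨ ¬T) ∨ ¬T)
  [7] (x0 ∧ x0) ∧ (¬(T ∨ ¬T) ∨ ¬T)

Answer: after 7 steps: (x0 ∧ x0) ∧ (¬(T ∨ ¬T) ∨ ¬T)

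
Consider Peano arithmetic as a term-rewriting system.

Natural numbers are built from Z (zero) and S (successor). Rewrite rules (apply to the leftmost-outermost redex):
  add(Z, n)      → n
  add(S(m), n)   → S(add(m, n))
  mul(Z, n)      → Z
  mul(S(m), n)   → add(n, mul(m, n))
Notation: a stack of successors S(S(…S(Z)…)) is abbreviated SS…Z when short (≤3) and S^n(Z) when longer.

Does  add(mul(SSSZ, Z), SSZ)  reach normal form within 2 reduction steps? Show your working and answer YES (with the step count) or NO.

  start: add(mul(SSSZ, Z), SSZ)
  →1  add(add(Z, mul(SSZ, Z)), SSZ)
  →2  add(mul(SSZ, Z), SSZ)

Answer: NO — after 2 steps the term is add(mul(SSZ, Z), SSZ), not yet normal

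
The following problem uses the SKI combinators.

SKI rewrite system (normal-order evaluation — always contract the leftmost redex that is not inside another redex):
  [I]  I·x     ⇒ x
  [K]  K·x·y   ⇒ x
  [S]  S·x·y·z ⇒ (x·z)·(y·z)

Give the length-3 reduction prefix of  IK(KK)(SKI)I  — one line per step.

Answer: after 3 steps: K

Working:
  start: IK(KK)(SKI)I
  step 1: K(KK)(SKI)I
  step 2: KKI
  step 3: K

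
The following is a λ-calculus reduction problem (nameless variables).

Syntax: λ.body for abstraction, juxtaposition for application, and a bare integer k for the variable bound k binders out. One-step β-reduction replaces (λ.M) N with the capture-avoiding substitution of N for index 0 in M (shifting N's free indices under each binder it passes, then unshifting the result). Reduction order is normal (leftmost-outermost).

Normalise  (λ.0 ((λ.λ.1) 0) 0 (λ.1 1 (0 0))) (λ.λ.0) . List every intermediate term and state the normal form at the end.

Answer: normal form = λ.0  (in 4 steps)

Working:
  start: (λ.0 ((λ.λ.1) 0) 0 (λ.1 1 (0 0))) (λ.λ.0)
  step 1: (λ.λ.0) ((λ.λ.1) (λ.λ.0)) (λ.λ.0) (λ.(λ.λ.0) (λ.λ.0) (0 0))
  step 2: (λ.0) (λ.λ.0) (λ.(λ.λ.0) (λ.λ.0) (0 0))
  step 3: (λ.λ.0) (λ.(λ.λ.0) (λ.λ.0) (0 0))
  step 4: λ.0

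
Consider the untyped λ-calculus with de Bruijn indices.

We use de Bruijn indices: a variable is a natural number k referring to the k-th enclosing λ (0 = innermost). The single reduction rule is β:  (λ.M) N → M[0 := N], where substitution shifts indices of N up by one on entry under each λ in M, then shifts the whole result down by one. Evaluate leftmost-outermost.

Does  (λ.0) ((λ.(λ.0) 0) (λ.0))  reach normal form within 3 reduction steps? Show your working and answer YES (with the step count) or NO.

  start: (λ.0) ((λ.(λ.0) 0) (λ.0))
  →1  (λ.(λ.0) 0) (λ.0)
  →2  (λ.0) (λ.0)
  →3  λ.0

Answer: YES — reaches normal form λ.0 in 3 ≤ 3 steps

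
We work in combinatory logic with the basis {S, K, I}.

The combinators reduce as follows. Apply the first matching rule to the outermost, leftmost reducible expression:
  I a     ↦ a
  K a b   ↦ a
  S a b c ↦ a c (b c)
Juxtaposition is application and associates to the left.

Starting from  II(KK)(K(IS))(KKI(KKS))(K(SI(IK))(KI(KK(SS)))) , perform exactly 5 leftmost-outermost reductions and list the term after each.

Answer: after 5 steps: K(KKS)

Working:
  start: II(KK)(K(IS))(KKI(KKS))(K(SI(IK))(KI(KK(SS))))
  step 1: I(KK)(K(IS))(KKI(KKS))(K(SI(IK))(KI(KK(SS))))
  step 2: KK(K(IS))(KKI(KKS))(K(SI(IK))(KI(KK(SS))))
  step 3: K(KKI(KKS))(K(SI(IK))(KI(KK(SS))))
  step 4: KKI(KKS)
  step 5: K(KKS)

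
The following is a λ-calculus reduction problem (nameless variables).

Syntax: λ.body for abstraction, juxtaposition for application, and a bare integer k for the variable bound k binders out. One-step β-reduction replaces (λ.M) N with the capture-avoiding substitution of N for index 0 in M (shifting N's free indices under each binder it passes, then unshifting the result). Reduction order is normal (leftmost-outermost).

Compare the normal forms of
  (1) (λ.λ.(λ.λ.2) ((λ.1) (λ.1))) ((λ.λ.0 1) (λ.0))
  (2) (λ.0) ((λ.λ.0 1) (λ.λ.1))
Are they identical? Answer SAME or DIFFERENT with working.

Term A:
  start: (λ.λ.(λ.λ.2) ((λ.1) (λ.1))) ((λ.λ.0 1) (λ.0))
  [1] λ.(λ.λ.2) ((λ.1) (λ.1))
  [2] λ.λ.1

Term B:
  start: (λ.0) ((λ.λ.0 1) (λ.λ.1))
  [1] (λ.λ.0 1) (λ.λ.1)
  [2] λ.0 (λ.λ.1)

Answer: DIFFERENT — A ⇓ λ.λ.1, B ⇓ λ.0 (λ.λ.1)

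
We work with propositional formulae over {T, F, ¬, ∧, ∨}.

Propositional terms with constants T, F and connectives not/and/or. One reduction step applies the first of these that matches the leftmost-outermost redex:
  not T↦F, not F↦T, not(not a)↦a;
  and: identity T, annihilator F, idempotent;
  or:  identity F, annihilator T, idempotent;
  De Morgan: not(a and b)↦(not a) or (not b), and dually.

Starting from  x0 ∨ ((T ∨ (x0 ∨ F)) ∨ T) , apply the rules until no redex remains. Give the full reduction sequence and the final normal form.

Answer: normal form = T  (in 2 steps)

Reduction:
  start: x0 ∨ ((T ∨ (x0 ∨ F)) ∨ T)
  step 1: x0 ∨ T
  step 2: T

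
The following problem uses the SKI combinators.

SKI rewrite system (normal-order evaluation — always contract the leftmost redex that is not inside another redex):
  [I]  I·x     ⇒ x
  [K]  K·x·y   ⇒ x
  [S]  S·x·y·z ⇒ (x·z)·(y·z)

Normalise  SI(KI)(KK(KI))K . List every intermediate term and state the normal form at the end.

Answer: normal form = I  (in 5 steps)

Derivation:
  start: SI(KI)(KK(KI))K
  →1  I(KK(KI))(KI(KK(KI)))K
  →2  KK(KI)(KI(KK(KI)))K
  →3  K(KI(KK(KI)))K
  →4  KI(KK(KI))
  →5  I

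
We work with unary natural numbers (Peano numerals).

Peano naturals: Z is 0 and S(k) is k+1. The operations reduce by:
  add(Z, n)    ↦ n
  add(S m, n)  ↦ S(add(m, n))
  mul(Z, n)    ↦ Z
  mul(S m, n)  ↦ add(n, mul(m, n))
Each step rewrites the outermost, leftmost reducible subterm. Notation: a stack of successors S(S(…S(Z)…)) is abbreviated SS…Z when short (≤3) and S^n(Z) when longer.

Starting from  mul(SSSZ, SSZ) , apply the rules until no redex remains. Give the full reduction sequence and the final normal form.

Answer: normal form = S^6(Z)  (in 13 steps)

Derivation:
  start: mul(SSSZ, SSZ)
  →1  add(SSZ, mul(SSZ, SSZ))
  →2  S(add(SZ, mul(SSZ, SSZ)))
  →3  S(S(add(Z, mul(SSZ, SSZ))))
  →4  S(S(mul(SSZ, SSZ)))
  →5  S(S(add(SSZ, mul(SZ, SSZ))))
  →6  S(S(S(add(SZ, mul(SZ, SSZ)))))
  →7  S(S(S(S(add(Z, mul(SZ, SSZ))))))
  →8  S(S(S(S(mul(SZ, SSZ)))))
  →9  S(S(S(S(add(SSZ, mul(Z, SSZ))))))
  →10  S(S(S(S(S(add(SZ, mul(Z, SSZ)))))))
  →11  S(S(S(S(S(S(add(Z, mul(Z, SSZ))))))))
  →12  S(S(S(S(S(S(mul(Z, SSZ)))))))
  →13  S^6(Z)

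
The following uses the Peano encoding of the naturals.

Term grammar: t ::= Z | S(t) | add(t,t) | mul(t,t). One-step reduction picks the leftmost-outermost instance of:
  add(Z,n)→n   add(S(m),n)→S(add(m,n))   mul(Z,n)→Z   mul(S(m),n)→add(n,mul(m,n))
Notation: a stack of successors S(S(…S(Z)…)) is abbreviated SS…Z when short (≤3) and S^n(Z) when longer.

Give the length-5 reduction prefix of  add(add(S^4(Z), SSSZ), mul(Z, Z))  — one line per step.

Answer: after 5 steps: S(S(add(S(add(SZ, SSSZ)), mul(Z, Z))))

Reduction:
  start: add(add(S^4(Z), SSSZ), mul(Z, Z))
  step 1: add(S(add(SSSZ, SSSZ)), mul(Z, Z))
  step 2: S(add(add(SSSZ, SSSZ), mul(Z, Z)))
  step 3: S(add(S(add(SSZ, SSSZ)), mul(Z, Z)))
  step 4: S(S(add(add(SSZ, SSSZ), mul(Z, Z))))
  step 5: S(S(add(S(add(SZ, SSSZ)), mul(Z, Z))))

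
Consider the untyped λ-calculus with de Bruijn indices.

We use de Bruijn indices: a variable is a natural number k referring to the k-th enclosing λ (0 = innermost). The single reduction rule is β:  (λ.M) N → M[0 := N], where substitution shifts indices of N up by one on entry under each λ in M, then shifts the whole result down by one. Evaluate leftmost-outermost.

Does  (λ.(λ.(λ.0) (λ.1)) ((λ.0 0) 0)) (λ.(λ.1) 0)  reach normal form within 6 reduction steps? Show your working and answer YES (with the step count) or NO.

  start: (λ.(λ.(λ.0) (λ.1)) ((λ.0 0) 0)) (λ.(λ.1) 0)
  [1] (λ.(λ.0) (λ.1)) ((λ.0 0) (λ.(λ.1) 0))
  [2] (λ.0) (λ.(λ.0 0) (λ.(λ.1) 0))
  [3] λ.(λ.0 0) (λ.(λ.1) 0)
  [4] λ.(λ.(λ.1) 0) (λ.(λ.1) 0)
  [5] λ.(λ.λ.(λ.1) 0) (λ.(λ.1) 0)
  [6] λ.λ.(λ.1) 0

Answer: NO — after 6 steps the term is λ.λ.(λ.1) 0, not yet normal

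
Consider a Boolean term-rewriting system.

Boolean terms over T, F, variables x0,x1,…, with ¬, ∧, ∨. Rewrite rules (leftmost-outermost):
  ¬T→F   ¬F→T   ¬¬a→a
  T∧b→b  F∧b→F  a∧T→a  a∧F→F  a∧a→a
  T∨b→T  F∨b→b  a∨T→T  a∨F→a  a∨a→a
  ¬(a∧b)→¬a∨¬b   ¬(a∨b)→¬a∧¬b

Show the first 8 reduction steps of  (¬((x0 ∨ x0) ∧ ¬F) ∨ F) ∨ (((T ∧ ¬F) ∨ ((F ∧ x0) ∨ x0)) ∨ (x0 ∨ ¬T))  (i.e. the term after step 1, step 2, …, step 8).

Answer: after 8 steps: ¬x0 ∨ ((T ∨ ((F ∧ x0) ∨ x0)) ∨ (x0 ∨ ¬T))

Derivation:
  start: (¬((x0 ∨ x0) ∧ ¬F) ∨ F) ∨ (((T ∧ ¬F) ∨ ((F ∧ x0) ∨ x0)) ∨ (x0 ∨ ¬T))
  →1  ¬((x0 ∨ x0) ∧ ¬F) ∨ (((T ∧ ¬F) ∨ ((F ∧ x0) ∨ x0)) ∨ (x0 ∨ ¬T))
  →2  (¬(x0 ∨ x0) ∨ ¬¬F) ∨ (((T ∧ ¬F) ∨ ((F ∧ x0) ∨ x0)) ∨ (x0 ∨ ¬T))
  →3  ((¬x0 ∧ ¬x0) ∨ ¬¬F) ∨ (((T ∧ ¬F) ∨ ((F ∧ x0) ∨ x0)) ∨ (x0 ∨ ¬T))
  →4  (¬x0 ∨ ¬¬F) ∨ (((T ∧ ¬F) ∨ ((F ∧ x0) ∨ x0)) ∨ (x0 ∨ ¬T))
  →5  (¬x0 ∨ F) ∨ (((T ∧ ¬F) ∨ ((F ∧ x0) ∨ x0)) ∨ (x0 ∨ ¬T))
  →6  ¬x0 ∨ (((T ∧ ¬F) ∨ ((F ∧ x0) ∨ x0)) ∨ (x0 ∨ ¬T))
  →7  ¬x0 ∨ ((¬F ∨ ((F ∧ x0) ∨ x0)) ∨ (x0 ∨ ¬T))
  →8  ¬x0 ∨ ((T ∨ ((F ∧ x0) ∨ x0)) ∨ (x0 ∨ ¬T))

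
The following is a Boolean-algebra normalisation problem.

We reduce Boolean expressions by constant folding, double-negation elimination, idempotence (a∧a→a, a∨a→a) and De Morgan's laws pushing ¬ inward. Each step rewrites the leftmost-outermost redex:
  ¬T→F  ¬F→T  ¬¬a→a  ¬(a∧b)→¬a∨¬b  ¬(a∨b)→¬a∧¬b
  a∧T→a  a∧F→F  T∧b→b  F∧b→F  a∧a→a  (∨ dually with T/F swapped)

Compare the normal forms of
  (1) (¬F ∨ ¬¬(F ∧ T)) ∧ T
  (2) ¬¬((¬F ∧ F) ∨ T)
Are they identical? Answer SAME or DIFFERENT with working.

Answer: SAME — A ⇓ T, B ⇓ T

Reduction:
Term A:
  start: (¬F ∨ ¬¬(F ∧ T)) ∧ T
  →1  ¬F ∨ ¬¬(F ∧ T)
  →2  T ∨ ¬¬(F ∧ T)
  →3  T

Term B:
  start: ¬¬((¬F ∧ F) ∨ T)
  →1  (¬F ∧ F) ∨ T
  →2  T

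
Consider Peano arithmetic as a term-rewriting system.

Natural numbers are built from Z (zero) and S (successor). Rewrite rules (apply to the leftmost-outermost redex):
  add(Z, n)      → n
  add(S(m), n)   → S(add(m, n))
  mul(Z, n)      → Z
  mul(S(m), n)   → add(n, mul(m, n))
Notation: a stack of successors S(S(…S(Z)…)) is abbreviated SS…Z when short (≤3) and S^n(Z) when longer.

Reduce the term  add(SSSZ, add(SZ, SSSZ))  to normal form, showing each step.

  start: add(SSSZ, add(SZ, SSSZ))
  step 1: S(add(SSZ, add(SZ, SSSZ)))
  step 2: S(S(add(SZ, add(SZ, SSSZ))))
  step 3: S(S(S(add(Z, add(SZ, SSSZ)))))
  step 4: S(S(S(add(SZ, SSSZ))))
  step 5: S(S(S(S(add(Z, SSSZ)))))
  step 6: S^7(Z)

Answer: normal form = S^7(Z)  (in 6 steps)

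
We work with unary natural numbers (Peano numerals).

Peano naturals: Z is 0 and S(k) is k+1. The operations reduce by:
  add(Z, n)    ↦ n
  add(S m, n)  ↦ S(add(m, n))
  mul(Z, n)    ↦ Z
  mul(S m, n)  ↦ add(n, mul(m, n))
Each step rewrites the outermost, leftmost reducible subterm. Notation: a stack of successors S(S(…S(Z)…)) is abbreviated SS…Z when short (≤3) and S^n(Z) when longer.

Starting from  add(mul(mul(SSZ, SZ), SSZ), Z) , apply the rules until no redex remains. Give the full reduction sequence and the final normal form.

Answer: normal form = S^4(Z)  (in 21 steps)

Working:
  start: add(mul(mul(SSZ, SZ), SSZ), Z)
  [1] add(mul(add(SZ, mul(SZ, SZ)), SSZ), Z)
  [2] add(mul(S(add(Z, mul(SZ, SZ))), SSZ), Z)
  [3] add(add(SSZ, mul(add(Z, mul(SZ, SZ)), SSZ)), Z)
  [4] add(S(add(SZ, mul(add(Z, mul(SZ, SZ)), SSZ))), Z)
  [5] S(add(add(SZ, mul(add(Z, mul(SZ, SZ)), SSZ)), Z))
  [6] S(add(S(add(Z, mul(add(Z, mul(SZ, SZ)), SSZ))), Z))
  [7] S(S(add(add(Z, mul(add(Z, mul(SZ, SZ)), SSZ)), Z)))
  [8] S(S(add(mul(add(Z, mul(SZ, SZ)), SSZ), Z)))
  [9] S(S(add(mul(mul(SZ, SZ), SSZ), Z)))
  [10] S(S(add(mul(add(SZ, mul(Z, SZ)), SSZ), Z)))
  [11] S(S(add(mul(S(add(Z, mul(Z, SZ))), SSZ), Z)))
  [12] S(S(add(add(SSZ, mul(add(Z, mul(Z, SZ)), SSZ)), Z)))
  [13] S(S(add(S(add(SZ, mul(add(Z, mul(Z, SZ)), SSZ))), Z)))
  [14] S(S(S(add(add(SZ, mul(add(Z, mul(Z, SZ)), SSZ)), Z))))
  [15] S(S(S(add(S(add(Z, mul(add(Z, mul(Z, SZ)), SSZ))), Z))))
  [16] S(S(S(S(add(add(Z, mul(add(Z, mul(Z, SZ)), SSZ)), Z)))))
  [17] S(S(S(S(add(mul(add(Z, mul(Z, SZ)), SSZ), Z)))))
  [18] S(S(S(S(add(mul(mul(Z, SZ), SSZ), Z)))))
  [19] S(S(S(S(add(mul(Z, SSZ), Z)))))
  [20] S(S(S(S(add(Z, Z)))))
  [21] S^4(Z)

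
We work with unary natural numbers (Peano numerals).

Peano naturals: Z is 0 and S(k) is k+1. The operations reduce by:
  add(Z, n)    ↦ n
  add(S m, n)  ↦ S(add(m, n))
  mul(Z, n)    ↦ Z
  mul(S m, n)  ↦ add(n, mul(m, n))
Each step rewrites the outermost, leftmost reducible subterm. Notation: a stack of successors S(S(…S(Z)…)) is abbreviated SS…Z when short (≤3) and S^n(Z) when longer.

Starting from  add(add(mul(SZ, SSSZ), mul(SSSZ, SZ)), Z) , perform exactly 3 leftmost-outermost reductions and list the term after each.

  start: add(add(mul(SZ, SSSZ), mul(SSSZ, SZ)), Z)
  →1  add(add(add(SSSZ, mul(Z, SSSZ)), mul(SSSZ, SZ)), Z)
  →2  add(add(S(add(SSZ, mul(Z, SSSZ))), mul(SSSZ, SZ)), Z)
  →3  add(S(add(add(SSZ, mul(Z, SSSZ)), mul(SSSZ, SZ))), Z)

Answer: after 3 steps: add(S(add(add(SSZ, mul(Z, SSSZ)), mul(SSSZ, SZ))), Z)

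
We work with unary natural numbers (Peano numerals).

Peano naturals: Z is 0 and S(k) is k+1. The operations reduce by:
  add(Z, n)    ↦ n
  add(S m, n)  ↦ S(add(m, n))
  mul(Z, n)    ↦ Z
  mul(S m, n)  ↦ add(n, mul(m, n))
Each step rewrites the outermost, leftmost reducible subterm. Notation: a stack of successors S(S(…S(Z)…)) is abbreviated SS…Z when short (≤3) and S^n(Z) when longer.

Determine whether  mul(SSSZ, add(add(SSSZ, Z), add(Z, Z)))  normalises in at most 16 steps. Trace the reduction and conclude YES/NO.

Answer: NO — after 16 steps the term is S(S(S(add(add(S(add(SSZ, Z)), add(Z, Z)), mul(SZ, add(add(SSSZ, Z), add(Z, Z))))))), not yet normal

Working:
  start: mul(SSSZ, add(add(SSSZ, Z), add(Z, Z)))
  step 1: add(add(add(SSSZ, Z), add(Z, Z)), mul(SSZ, add(add(SSSZ, Z), add(Z, Z))))
  step 2: add(add(S(add(SSZ, Z)), add(Z, Z)), mul(SSZ, add(add(SSSZ, Z), add(Z, Z))))
  step 3: add(S(add(add(SSZ, Z), add(Z, Z))), mul(SSZ, add(add(SSSZ, Z), add(Z, Z))))
  step 4: S(add(add(add(SSZ, Z), add(Z, Z)), mul(SSZ, add(add(SSSZ, Z), add(Z, Z)))))
  step 5: S(add(add(S(add(SZ, Z)), add(Z, Z)), mul(SSZ, add(add(SSSZ, Z), add(Z, Z)))))
  step 6: S(add(S(add(add(SZ, Z), add(Z, Z))), mul(SSZ, add(add(SSSZ, Z), add(Z, Z)))))
  step 7: S(S(add(add(add(SZ, Z), add(Z, Z)), mul(SSZ, add(add(SSSZ, Z), add(Z, Z))))))
  step 8: S(S(add(add(S(add(Z, Z)), add(Z, Z)), mul(SSZ, add(add(SSSZ, Z), add(Z, Z))))))
  step 9: S(S(add(S(add(add(Z, Z), add(Z, Z))), mul(SSZ, add(add(SSSZ, Z), add(Z, Z))))))
  step 10: S(S(S(add(add(add(Z, Z), add(Z, Z)), mul(SSZ, add(add(SSSZ, Z), add(Z, Z)))))))
  step 11: S(S(S(add(add(Z, add(Z, Z)), mul(SSZ, add(add(SSSZ, Z), add(Z, Z)))))))
  step 12: S(S(S(add(add(Z, Z), mul(SSZ, add(add(SSSZ, Z), add(Z, Z)))))))
  step 13: S(S(S(add(Z, mul(SSZ, add(add(SSSZ, Z), add(Z, Z)))))))
  step 14: S(S(S(mul(SSZ, add(add(SSSZ, Z), add(Z, Z))))))
  step 15: S(S(S(add(add(add(SSSZ, Z), add(Z, Z)), mul(SZ, add(add(SSSZ, Z), add(Z, Z)))))))
  step 16: S(S(S(add(add(S(add(SSZ, Z)), add(Z, Z)), mul(SZ, add(add(SSSZ, Z), add(Z, Z)))))))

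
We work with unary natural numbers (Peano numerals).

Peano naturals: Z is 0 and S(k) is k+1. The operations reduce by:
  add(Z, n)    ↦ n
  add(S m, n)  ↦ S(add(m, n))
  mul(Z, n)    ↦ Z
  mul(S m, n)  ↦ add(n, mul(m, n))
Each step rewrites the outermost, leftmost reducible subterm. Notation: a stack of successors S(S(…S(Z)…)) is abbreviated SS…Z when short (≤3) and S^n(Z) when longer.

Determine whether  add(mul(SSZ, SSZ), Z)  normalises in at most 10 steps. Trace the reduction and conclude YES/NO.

Answer: NO — after 10 steps the term is S(S(S(add(S(add(Z, mul(Z, SSZ))), Z)))), not yet normal

Derivation:
  start: add(mul(SSZ, SSZ), Z)
  [1] add(add(SSZ, mul(SZ, SSZ)), Z)
  [2] add(S(add(SZ, mul(SZ, SSZ))), Z)
  [3] S(add(add(SZ, mul(SZ, SSZ)), Z))
  [4] S(add(S(add(Z, mul(SZ, SSZ))), Z))
  [5] S(S(add(add(Z, mul(SZ, SSZ)), Z)))
  [6] S(S(add(mul(SZ, SSZ), Z)))
  [7] S(S(add(add(SSZ, mul(Z, SSZ)), Z)))
  [8] S(S(add(S(add(SZ, mul(Z, SSZ))), Z)))
  [9] S(S(S(add(add(SZ, mul(Z, SSZ)), Z))))
  [10] S(S(S(add(S(add(Z, mul(Z, SSZ))), Z))))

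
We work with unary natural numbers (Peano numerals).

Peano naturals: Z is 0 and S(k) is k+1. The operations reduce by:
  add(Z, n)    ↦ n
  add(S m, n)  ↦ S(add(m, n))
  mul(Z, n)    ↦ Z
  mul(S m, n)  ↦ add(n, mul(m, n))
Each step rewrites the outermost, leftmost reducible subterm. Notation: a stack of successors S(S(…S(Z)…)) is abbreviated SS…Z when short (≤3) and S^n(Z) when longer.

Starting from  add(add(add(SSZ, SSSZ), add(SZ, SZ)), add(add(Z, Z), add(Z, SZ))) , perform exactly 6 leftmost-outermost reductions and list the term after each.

  start: add(add(add(SSZ, SSSZ), add(SZ, SZ)), add(add(Z, Z), add(Z, SZ)))
  [1] add(add(S(add(SZ, SSSZ)), add(SZ, SZ)), add(add(Z, Z), add(Z, SZ)))
  [2] add(S(add(add(SZ, SSSZ), add(SZ, SZ))), add(add(Z, Z), add(Z, SZ)))
  [3] S(add(add(add(SZ, SSSZ), add(SZ, SZ)), add(add(Z, Z), add(Z, SZ))))
  [4] S(add(add(S(add(Z, SSSZ)), add(SZ, SZ)), add(add(Z, Z), add(Z, SZ))))
  [5] S(add(S(add(add(Z, SSSZ), add(SZ, SZ))), add(add(Z, Z), add(Z, SZ))))
  [6] S(S(add(add(add(Z, SSSZ), add(SZ, SZ)), add(add(Z, Z), add(Z, SZ)))))

Answer: after 6 steps: S(S(add(add(add(Z, SSSZ), add(SZ, SZ)), add(add(Z, Z), add(Z, SZ)))))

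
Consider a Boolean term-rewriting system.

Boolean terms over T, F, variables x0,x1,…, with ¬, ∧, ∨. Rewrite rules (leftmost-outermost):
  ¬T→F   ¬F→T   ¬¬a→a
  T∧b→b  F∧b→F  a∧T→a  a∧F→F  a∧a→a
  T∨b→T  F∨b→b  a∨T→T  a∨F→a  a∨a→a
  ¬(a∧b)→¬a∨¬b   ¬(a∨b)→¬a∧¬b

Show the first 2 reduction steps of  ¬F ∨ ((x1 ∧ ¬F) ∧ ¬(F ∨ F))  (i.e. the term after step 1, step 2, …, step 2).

Answer: after 2 steps: T

Reduction:
  start: ¬F ∨ ((x1 ∧ ¬F) ∧ ¬(F ∨ F))
  →1  T ∨ ((x1 ∧ ¬F) ∧ ¬(F ∨ F))
  →2  T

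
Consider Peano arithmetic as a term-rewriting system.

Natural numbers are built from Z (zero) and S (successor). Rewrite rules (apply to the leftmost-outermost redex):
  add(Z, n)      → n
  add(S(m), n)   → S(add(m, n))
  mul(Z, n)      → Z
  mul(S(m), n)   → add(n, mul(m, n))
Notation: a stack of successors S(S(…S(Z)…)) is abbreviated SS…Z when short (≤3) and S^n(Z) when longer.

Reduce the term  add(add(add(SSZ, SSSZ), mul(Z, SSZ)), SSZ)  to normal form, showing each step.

  start: add(add(add(SSZ, SSSZ), mul(Z, SSZ)), SSZ)
  [1] add(add(S(add(SZ, SSSZ)), mul(Z, SSZ)), SSZ)
  [2] add(S(add(add(SZ, SSSZ), mul(Z, SSZ))), SSZ)
  [3] S(add(add(add(SZ, SSSZ), mul(Z, SSZ)), SSZ))
  [4] S(add(add(S(add(Z, SSSZ)), mul(Z, SSZ)), SSZ))
  [5] S(add(S(add(add(Z, SSSZ), mul(Z, SSZ))), SSZ))
  [6] S(S(add(add(add(Z, SSSZ), mul(Z, SSZ)), SSZ)))
  [7] S(S(add(add(SSSZ, mul(Z, SSZ)), SSZ)))
  [8] S(S(add(S(add(SSZ, mul(Z, SSZ))), SSZ)))
  [9] S(S(S(add(add(SSZ, mul(Z, SSZ)), SSZ))))
  [10] S(S(S(add(S(add(SZ, mul(Z, SSZ))), SSZ))))
  [11] S(S(S(S(add(add(SZ, mul(Z, SSZ)), SSZ)))))
  [12] S(S(S(S(add(S(add(Z, mul(Z, SSZ))), SSZ)))))
  [13] S(S(S(S(S(add(add(Z, mul(Z, SSZ)), SSZ))))))
  [14] S(S(S(S(S(add(mul(Z, SSZ), SSZ))))))
  [15] S(S(S(S(S(add(Z, SSZ))))))
  [16] S^7(Z)

Answer: normal form = S^7(Z)  (in 16 steps)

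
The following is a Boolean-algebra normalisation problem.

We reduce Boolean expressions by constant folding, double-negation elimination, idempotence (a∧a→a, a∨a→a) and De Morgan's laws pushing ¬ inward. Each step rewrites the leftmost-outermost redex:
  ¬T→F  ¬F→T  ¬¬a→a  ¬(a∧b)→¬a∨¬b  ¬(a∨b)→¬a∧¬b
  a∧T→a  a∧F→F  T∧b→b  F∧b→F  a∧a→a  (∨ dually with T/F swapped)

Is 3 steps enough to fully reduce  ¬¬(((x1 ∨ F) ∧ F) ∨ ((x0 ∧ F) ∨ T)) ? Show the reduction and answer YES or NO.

  start: ¬¬(((x1 ∨ F) ∧ F) ∨ ((x0 ∧ F) ∨ T))
  [1] ((x1 ∨ F) ∧ F) ∨ ((x0 ∧ F) ∨ T)
  [2] F ∨ ((x0 ∧ F) ∨ T)
  [3] (x0 ∧ F) ∨ T

Answer: NO — after 3 steps the term is (x0 ∧ F) ∨ T, not yet normal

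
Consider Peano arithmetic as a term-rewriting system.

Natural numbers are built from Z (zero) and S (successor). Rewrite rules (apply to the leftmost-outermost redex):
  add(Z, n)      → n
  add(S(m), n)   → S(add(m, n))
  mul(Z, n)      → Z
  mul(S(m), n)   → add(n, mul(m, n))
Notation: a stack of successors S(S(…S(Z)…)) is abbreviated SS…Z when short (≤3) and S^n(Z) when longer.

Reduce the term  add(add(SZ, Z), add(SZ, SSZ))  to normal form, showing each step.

  start: add(add(SZ, Z), add(SZ, SSZ))
  step 1: add(S(add(Z, Z)), add(SZ, SSZ))
  step 2: S(add(add(Z, Z), add(SZ, SSZ)))
  step 3: S(add(Z, add(SZ, SSZ)))
  step 4: S(add(SZ, SSZ))
  step 5: S(S(add(Z, SSZ)))
  step 6: S^4(Z)

Answer: normal form = S^4(Z)  (in 6 steps)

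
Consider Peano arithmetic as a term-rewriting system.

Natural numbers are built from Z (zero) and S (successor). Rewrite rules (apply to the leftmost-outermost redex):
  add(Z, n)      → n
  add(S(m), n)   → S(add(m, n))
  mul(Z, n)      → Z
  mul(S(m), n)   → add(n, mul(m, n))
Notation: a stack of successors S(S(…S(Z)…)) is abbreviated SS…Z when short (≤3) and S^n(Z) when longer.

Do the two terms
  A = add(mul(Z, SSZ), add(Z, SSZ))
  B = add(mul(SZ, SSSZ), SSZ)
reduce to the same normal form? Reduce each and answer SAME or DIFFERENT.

Answer: DIFFERENT — A ⇓ SSZ, B ⇓ S^5(Z)

Derivation:
Term A:
  start: add(mul(Z, SSZ), add(Z, SSZ))
  →1  add(Z, add(Z, SSZ))
  →2  add(Z, SSZ)
  →3  SSZ

Term B:
  start: add(mul(SZ, SSSZ), SSZ)
  →1  add(add(SSSZ, mul(Z, SSSZ)), SSZ)
  →2  add(S(add(SSZ, mul(Z, SSSZ))), SSZ)
  →3  S(add(add(SSZ, mul(Z, SSSZ)), SSZ))
  →4  S(add(S(add(SZ, mul(Z, SSSZ))), SSZ))
  →5  S(S(add(add(SZ, mul(Z, SSSZ)), SSZ)))
  →6  S(S(add(S(add(Z, mul(Z, SSSZ))), SSZ)))
  →7  S(S(S(add(add(Z, mul(Z, SSSZ)), SSZ))))
  →8  S(S(S(add(mul(Z, SSSZ), SSZ))))
  →9  S(S(S(add(Z, SSZ))))
  →10  S^5(Z)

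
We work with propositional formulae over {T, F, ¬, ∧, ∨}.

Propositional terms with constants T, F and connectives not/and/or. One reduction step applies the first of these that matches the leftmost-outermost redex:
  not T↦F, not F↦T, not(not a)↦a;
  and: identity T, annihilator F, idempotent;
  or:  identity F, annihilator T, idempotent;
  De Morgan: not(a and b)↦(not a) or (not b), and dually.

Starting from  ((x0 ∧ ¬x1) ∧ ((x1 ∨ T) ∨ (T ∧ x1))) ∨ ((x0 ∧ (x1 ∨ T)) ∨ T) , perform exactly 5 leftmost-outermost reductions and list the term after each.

  start: ((x0 ∧ ¬x1) ∧ ((x1 ∨ T) ∨ (T ∧ x1))) ∨ ((x0 ∧ (x1 ∨ T)) ∨ T)
  step 1: ((x0 ∧ ¬x1) ∧ (T ∨ (T ∧ x1))) ∨ ((x0 ∧ (x1 ∨ T)) ∨ T)
  step 2: ((x0 ∧ ¬x1) ∧ T) ∨ ((x0 ∧ (x1 ∨ T)) ∨ T)
  step 3: (x0 ∧ ¬x1) ∨ ((x0 ∧ (x1 ∨ T)) ∨ T)
  step 4: (x0 ∧ ¬x1) ∨ T
  step 5: T

Answer: after 5 steps: T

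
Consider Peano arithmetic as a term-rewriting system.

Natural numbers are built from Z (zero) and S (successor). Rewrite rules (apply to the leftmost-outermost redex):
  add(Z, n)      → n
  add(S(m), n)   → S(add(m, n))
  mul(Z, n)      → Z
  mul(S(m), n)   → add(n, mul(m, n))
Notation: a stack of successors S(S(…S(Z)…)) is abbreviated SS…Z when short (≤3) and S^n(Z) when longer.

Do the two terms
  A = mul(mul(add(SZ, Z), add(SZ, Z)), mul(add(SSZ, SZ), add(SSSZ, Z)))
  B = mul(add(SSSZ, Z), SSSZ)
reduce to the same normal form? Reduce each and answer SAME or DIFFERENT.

Term A:
  start: mul(mul(add(SZ, Z), add(SZ, Z)), mul(add(SSZ, SZ), add(SSSZ, Z)))
  step 1: mul(mul(S(add(Z, Z)), add(SZ, Z)), mul(add(SSZ, SZ), add(SSSZ, Z)))
  step 2: mul(add(add(SZ, Z), mul(add(Z, Z), add(SZ, Z))), mul(add(SSZ, SZ), add(SSSZ, Z)))
  step 3: mul(add(S(add(Z, Z)), mul(add(Z, Z), add(SZ, Z))), mul(add(SSZ, SZ), add(SSSZ, Z)))
  step 4: mul(S(add(add(Z, Z), mul(add(Z, Z), add(SZ, Z)))), mul(add(SSZ, SZ), add(SSSZ, Z)))
  step 5: add(mul(add(SSZ, SZ), add(SSSZ, Z)), mul(add(add(Z, Z), mul(add(Z, Z), add(SZ, Z))), mul(add(SSZ, SZ), add(SSSZ, Z))))
  step 6: add(mul(S(add(SZ, SZ)), add(SSSZ, Z)), mul(add(add(Z, Z), mul(add(Z, Z), add(SZ, Z))), mul(add(SSZ, SZ), add(SSSZ, Z))))
  step 7: add(add(add(SSSZ, Z), mul(add(SZ, SZ), add(SSSZ, Z))), mul(add(add(Z, Z), mul(add(Z, Z), add(SZ, Z))), mul(add(SSZ, SZ), add(SSSZ, Z))))
  step 8: add(add(S(add(SSZ, Z)), mul(add(SZ, SZ), add(SSSZ, Z))), mul(add(add(Z, Z), mul(add(Z, Z), add(SZ, Z))), mul(add(SSZ, SZ), add(SSSZ, Z))))
  step 9: add(S(add(add(SSZ, Z), mul(add(SZ, SZ), add(SSSZ, Z)))), mul(add(add(Z, Z), mul(add(Z, Z), add(SZ, Z))), mul(add(SSZ, SZ), add(SSSZ, Z))))
  step 10: S(add(add(add(SSZ, Z), mul(add(SZ, SZ), add(SSSZ, Z))), mul(add(add(Z, Z), mul(add(Z, Z), add(SZ, Z))), mul(add(SSZ, SZ), add(SSSZ, Z)))))
  step 11: S(add(add(S(add(SZ, Z)), mul(add(SZ, SZ), add(SSSZ, Z))), mul(add(add(Z, Z), mul(add(Z, Z), add(SZ, Z))), mul(add(SSZ, SZ), add(SSSZ, Z)))))
  step 12: S(add(S(add(add(SZ, Z), mul(add(SZ, SZ), add(SSSZ, Z)))), mul(add(add(Z, Z), mul(add(Z, Z), add(SZ, Z))), mul(add(SSZ, SZ), add(SSSZ, Z)))))
  step 13: S(S(add(add(add(SZ, Z), mul(add(SZ, SZ), add(SSSZ, Z))), mul(add(add(Z, Z), mul(add(Z, Z), add(SZ, Z))), mul(add(SSZ, SZ), add(SSSZ, Z))))))
  step 14: S(S(add(add(S(add(Z, Z)), mul(add(SZ, SZ), add(SSSZ, Z))), mul(add(add(Z, Z), mul(add(Z, Z), add(SZ, Z))), mul(add(SSZ, SZ), add(SSSZ, Z))))))
  step 15: S(S(add(S(add(add(Z, Z), mul(add(SZ, SZ), add(SSSZ, Z)))), mul(add(add(Z, Z), mul(add(Z, Z), add(SZ, Z))), mul(add(SSZ, SZ), add(SSSZ, Z))))))
  step 16: S(S(S(add(add(add(Z, Z), mul(add(SZ, SZ), add(SSSZ, Z))), mul(add(add(Z, Z), mul(add(Z, Z), add(SZ, Z))), mul(add(SSZ, SZ), add(SSSZ, Z)))))))
  step 17: S(S(S(add(add(Z, mul(add(SZ, SZ), add(SSSZ, Z))), mul(add(add(Z, Z), mul(add(Z, Z), add(SZ, Z))), mul(add(SSZ, SZ), add(SSSZ, Z)))))))
  step 18: S(S(S(add(mul(add(SZ, SZ), add(SSSZ, Z)), mul(add(add(Z, Z), mul(add(Z, Z), add(SZ, Z))), mul(add(SSZ, SZ), add(SSSZ, Z)))))))
  step 19: S(S(S(add(mul(S(add(Z, SZ)), add(SSSZ, Z)), mul(add(add(Z, Z), mul(add(Z, Z), add(SZ, Z))), mul(add(SSZ, SZ), add(SSSZ, Z)))))))
  step 20: S(S(S(add(add(add(SSSZ, Z), mul(add(Z, SZ), add(SSSZ, Z))), mul(add(add(Z, Z), mul(add(Z, Z), add(SZ, Z))), mul(add(SSZ, SZ), add(SSSZ, Z)))))))
  step 21: S(S(S(add(add(S(add(SSZ, Z)), mul(add(Z, SZ), add(SSSZ, Z))), mul(add(add(Z, Z), mul(add(Z, Z), add(SZ, Z))), mul(add(SSZ, SZ), add(SSSZ, Z)))))))
  step 22: S(S(S(add(S(add(add(SSZ, Z), mul(add(Z, SZ), add(SSSZ, Z)))), mul(add(add(Z, Z), mul(add(Z, Z), add(SZ, Z))), mul(add(SSZ, SZ), add(SSSZ, Z)))))))
  step 23: S(S(S(S(add(add(add(SSZ, Z), mul(add(Z, SZ), add(SSSZ, Z))), mul(add(add(Z, Z), mul(add(Z, Z), add(SZ, Z))), mul(add(SSZ, SZ), add(SSSZ, Z))))))))
  step 24: S(S(S(S(add(add(S(add(SZ, Z)), mul(add(Z, SZ), add(SSSZ, Z))), mul(add(add(Z, Z), mul(add(Z, Z), add(SZ, Z))), mul(add(SSZ, SZ), add(SSSZ, Z))))))))
  step 25: S(S(S(S(add(S(add(add(SZ, Z), mul(add(Z, SZ), add(SSSZ, Z)))), mul(add(add(Z, Z), mul(add(Z, Z), add(SZ, Z))), mul(add(SSZ, SZ), add(SSSZ, Z))))))))
  step 26: S(S(S(S(S(add(add(add(SZ, Z), mul(add(Z, SZ), add(SSSZ, Z))), mul(add(add(Z, Z), mul(add(Z, Z), add(SZ, Z))), mul(add(SSZ, SZ), add(SSSZ, Z)))))))))
  step 27: S(S(S(S(S(add(add(S(add(Z, Z)), mul(add(Z, SZ), add(SSSZ, Z))), mul(add(add(Z, Z), mul(add(Z, Z), add(SZ, Z))), mul(add(SSZ, SZ), add(SSSZ, Z)))))))))
  step 28: S(S(S(S(S(add(S(add(add(Z, Z), mul(add(Z, SZ), add(SSSZ, Z)))), mul(add(add(Z, Z), mul(add(Z, Z), add(SZ, Z))), mul(add(SSZ, SZ), add(SSSZ, Z)))))))))
  step 29: S(S(S(S(S(S(add(add(add(Z, Z), mul(add(Z, SZ), add(SSSZ, Z))), mul(add(add(Z, Z), mul(add(Z, Z), add(SZ, Z))), mul(add(SSZ, SZ), add(SSSZ, Z))))))))))
  step 30: S(S(S(S(S(S(add(add(Z, mul(add(Z, SZ), add(SSSZ, Z))), mul(add(add(Z, Z), mul(add(Z, Z), add(SZ, Z))), mul(add(SSZ, SZ), add(SSSZ, Z))))))))))
  step 31: S(S(S(S(S(S(add(mul(add(Z, SZ), add(SSSZ, Z)), mul(add(add(Z, Z), mul(add(Z, Z), add(SZ, Z))), mul(add(SSZ, SZ), add(SSSZ, Z))))))))))
  step 32: S(S(S(S(S(S(add(mul(SZ, add(SSSZ, Z)), mul(add(add(Z, Z), mul(add(Z, Z), add(SZ, Z))), mul(add(SSZ, SZ), add(SSSZ, Z))))))))))
  step 33: S(S(S(S(S(S(add(add(add(SSSZ, Z), mul(Z, add(SSSZ, Z))), mul(add(add(Z, Z), mul(add(Z, Z), add(SZ, Z))), mul(add(SSZ, SZ), add(SSSZ, Z))))))))))
  step 34: S(S(S(S(S(S(add(add(S(add(SSZ, Z)), mul(Z, add(SSSZ, Z))), mul(add(add(Z, Z), mul(add(Z, Z), add(SZ, Z))), mul(add(SSZ, SZ), add(SSSZ, Z))))))))))
  step 35: S(S(S(S(S(S(add(S(add(add(SSZ, Z), mul(Z, add(SSSZ, Z)))), mul(add(add(Z, Z), mul(add(Z, Z), add(SZ, Z))), mul(add(SSZ, SZ), add(SSSZ, Z))))))))))
  step 36: S(S(S(S(S(S(S(add(add(add(SSZ, Z), mul(Z, add(SSSZ, Z))), mul(add(add(Z, Z), mul(add(Z, Z), add(SZ, Z))), mul(add(SSZ, SZ), add(SSSZ, Z)))))))))))
  step 37: S(S(S(S(S(S(S(add(add(S(add(SZ, Z)), mul(Z, add(SSSZ, Z))), mul(add(add(Z, Z), mul(add(Z, Z), add(SZ, Z))), mul(add(SSZ, SZ), add(SSSZ, Z)))))))))))
  step 38: S(S(S(S(S(S(S(add(S(add(add(SZ, Z), mul(Z, add(SSSZ, Z)))), mul(add(add(Z, Z), mul(add(Z, Z), add(SZ, Z))), mul(add(SSZ, SZ), add(SSSZ, Z)))))))))))
  step 39: S(S(S(S(S(S(S(S(add(add(add(SZ, Z), mul(Z, add(SSSZ, Z))), mul(add(add(Z, Z), mul(add(Z, Z), add(SZ, Z))), mul(add(SSZ, SZ), add(SSSZ, Z))))))))))))
  step 40: S(S(S(S(S(S(S(S(add(add(S(add(Z, Z)), mul(Z, add(SSSZ, Z))), mul(add(add(Z, Z), mul(add(Z, Z), add(SZ, Z))), mul(add(SSZ, SZ), add(SSSZ, Z))))))))))))
  step 41: S(S(S(S(S(S(S(S(add(S(add(add(Z, Z), mul(Z, add(SSSZ, Z)))), mul(add(add(Z, Z), mul(add(Z, Z), add(SZ, Z))), mul(add(SSZ, SZ), add(SSSZ, Z))))))))))))
  step 42: S(S(S(S(S(S(S(S(S(add(add(add(Z, Z), mul(Z, add(SSSZ, Z))), mul(add(add(Z, Z), mul(add(Z, Z), add(SZ, Z))), mul(add(SSZ, SZ), add(SSSZ, Z)))))))))))))
  step 43: S(S(S(S(S(S(S(S(S(add(add(Z, mul(Z, add(SSSZ, Z))), mul(add(add(Z, Z), mul(add(Z, Z), add(SZ, Z))), mul(add(SSZ, SZ), add(SSSZ, Z)))))))))))))
  step 44: S(S(S(S(S(S(S(S(S(add(mul(Z, add(SSSZ, Z)), mul(add(add(Z, Z), mul(add(Z, Z), add(SZ, Z))), mul(add(SSZ, SZ), add(SSSZ, Z)))))))))))))
  step 45: S(S(S(S(S(S(S(S(S(add(Z, mul(add(add(Z, Z), mul(add(Z, Z), add(SZ, Z))), mul(add(SSZ, SZ), add(SSSZ, Z)))))))))))))
  step 46: S(S(S(S(S(S(S(S(S(mul(add(add(Z, Z), mul(add(Z, Z), add(SZ, Z))), mul(add(SSZ, SZ), add(SSSZ, Z))))))))))))
  step 47: S(S(S(S(S(S(S(S(S(mul(add(Z, mul(add(Z, Z), add(SZ, Z))), mul(add(SSZ, SZ), add(SSSZ, Z))))))))))))
  step 48: S(S(S(S(S(S(S(S(S(mul(mul(add(Z, Z), add(SZ, Z)), mul(add(SSZ, SZ), add(SSSZ, Z))))))))))))
  step 49: S(S(S(S(S(S(S(S(S(mul(mul(Z, add(SZ, Z)), mul(add(SSZ, SZ), add(SSSZ, Z))))))))))))
  step 50: S(S(S(S(S(S(S(S(S(mul(Z, mul(add(SSZ, SZ), add(SSSZ, Z))))))))))))
  step 51: S^9(Z)

Term B:
  start: mul(add(SSSZ, Z), SSSZ)
  step 1: mul(S(add(SSZ, Z)), SSSZ)
  step 2: add(SSSZ, mul(add(SSZ, Z), SSSZ))
  step 3: S(add(SSZ, mul(add(SSZ, Z), SSSZ)))
  step 4: S(S(add(SZ, mul(add(SSZ, Z), SSSZ))))
  step 5: S(S(S(add(Z, mul(add(SSZ, Z), SSSZ)))))
  step 6: S(S(S(mul(add(SSZ, Z), SSSZ))))
  step 7: S(S(S(mul(S(add(SZ, Z)), SSSZ))))
  step 8: S(S(S(add(SSSZ, mul(add(SZ, Z), SSSZ)))))
  step 9: S(S(S(S(add(SSZ, mul(add(SZ, Z), SSSZ))))))
  step 10: S(S(S(S(S(add(SZ, mul(add(SZ, Z), SSSZ)))))))
  step 11: S(S(S(S(S(S(add(Z, mul(add(SZ, Z), SSSZ))))))))
  step 12: S(S(S(S(S(S(mul(add(SZ, Z), SSSZ)))))))
  step 13: S(S(S(S(S(S(mul(S(add(Z, Z)), SSSZ)))))))
  step 14: S(S(S(S(S(S(add(SSSZ, mul(add(Z, Z), SSSZ))))))))
  step 15: S(S(S(S(S(S(S(add(SSZ, mul(add(Z, Z), SSSZ)))))))))
  step 16: S(S(S(S(S(S(S(S(add(SZ, mul(add(Z, Z), SSSZ))))))))))
  step 17: S(S(S(S(S(S(S(S(S(add(Z, mul(add(Z, Z), SSSZ)))))))))))
  step 18: S(S(S(S(S(S(S(S(S(mul(add(Z, Z), SSSZ))))))))))
  step 19: S(S(S(S(S(S(S(S(S(mul(Z, SSSZ))))))))))
  step 20: S^9(Z)

Answer: SAME — A ⇓ S^9(Z), B ⇓ S^9(Z)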